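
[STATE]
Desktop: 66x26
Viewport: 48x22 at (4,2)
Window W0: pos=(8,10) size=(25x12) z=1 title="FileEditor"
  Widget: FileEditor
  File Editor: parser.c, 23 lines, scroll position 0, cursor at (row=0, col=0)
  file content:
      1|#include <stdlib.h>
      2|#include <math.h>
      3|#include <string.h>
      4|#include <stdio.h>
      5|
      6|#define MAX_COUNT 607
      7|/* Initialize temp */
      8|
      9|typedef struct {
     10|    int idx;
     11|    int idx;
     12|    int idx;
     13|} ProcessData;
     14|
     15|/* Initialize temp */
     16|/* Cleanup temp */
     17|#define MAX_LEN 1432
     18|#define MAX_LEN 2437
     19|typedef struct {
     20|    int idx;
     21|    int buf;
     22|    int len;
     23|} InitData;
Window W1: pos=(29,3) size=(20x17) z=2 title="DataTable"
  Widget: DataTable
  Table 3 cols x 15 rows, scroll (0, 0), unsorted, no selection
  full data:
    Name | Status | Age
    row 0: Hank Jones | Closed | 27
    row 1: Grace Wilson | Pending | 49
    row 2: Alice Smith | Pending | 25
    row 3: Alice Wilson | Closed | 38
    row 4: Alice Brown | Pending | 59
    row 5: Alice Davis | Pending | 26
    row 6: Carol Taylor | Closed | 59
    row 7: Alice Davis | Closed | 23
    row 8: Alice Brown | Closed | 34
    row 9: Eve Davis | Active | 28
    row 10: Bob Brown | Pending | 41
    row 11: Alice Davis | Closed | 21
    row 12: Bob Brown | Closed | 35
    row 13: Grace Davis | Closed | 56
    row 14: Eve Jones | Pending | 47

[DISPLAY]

                                                
                         ┏━━━━━━━━━━━━━━━━━━┓   
                         ┃ DataTable        ┃   
                         ┠──────────────────┨   
                         ┃Name        │Statu┃   
                         ┃────────────┼─────┃   
                         ┃Hank Jones  │Close┃   
                         ┃Grace Wilson│Pendi┃   
    ┏━━━━━━━━━━━━━━━━━━━━┃Alice Smith │Pendi┃   
    ┃ FileEditor         ┃Alice Wilson│Close┃   
    ┠────────────────────┃Alice Brown │Pendi┃   
    ┃█include <stdlib.h> ┃Alice Davis │Pendi┃   
    ┃#include <math.h>   ┃Carol Taylor│Close┃   
    ┃#include <string.h> ┃Alice Davis │Close┃   
    ┃#include <stdio.h>  ┃Alice Brown │Close┃   
    ┃                    ┃Eve Davis   │Activ┃   
    ┃#define MAX_COUNT 60┃Bob Brown   │Pendi┃   
    ┃/* Initialize temp *┗━━━━━━━━━━━━━━━━━━┛   
    ┃                      ▼┃                   
    ┗━━━━━━━━━━━━━━━━━━━━━━━┛                   
                                                
                                                


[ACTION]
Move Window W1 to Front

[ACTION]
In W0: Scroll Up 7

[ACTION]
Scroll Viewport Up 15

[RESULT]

                                                
                                                
                                                
                         ┏━━━━━━━━━━━━━━━━━━┓   
                         ┃ DataTable        ┃   
                         ┠──────────────────┨   
                         ┃Name        │Statu┃   
                         ┃────────────┼─────┃   
                         ┃Hank Jones  │Close┃   
                         ┃Grace Wilson│Pendi┃   
    ┏━━━━━━━━━━━━━━━━━━━━┃Alice Smith │Pendi┃   
    ┃ FileEditor         ┃Alice Wilson│Close┃   
    ┠────────────────────┃Alice Brown │Pendi┃   
    ┃█include <stdlib.h> ┃Alice Davis │Pendi┃   
    ┃#include <math.h>   ┃Carol Taylor│Close┃   
    ┃#include <string.h> ┃Alice Davis │Close┃   
    ┃#include <stdio.h>  ┃Alice Brown │Close┃   
    ┃                    ┃Eve Davis   │Activ┃   
    ┃#define MAX_COUNT 60┃Bob Brown   │Pendi┃   
    ┃/* Initialize temp *┗━━━━━━━━━━━━━━━━━━┛   
    ┃                      ▼┃                   
    ┗━━━━━━━━━━━━━━━━━━━━━━━┛                   


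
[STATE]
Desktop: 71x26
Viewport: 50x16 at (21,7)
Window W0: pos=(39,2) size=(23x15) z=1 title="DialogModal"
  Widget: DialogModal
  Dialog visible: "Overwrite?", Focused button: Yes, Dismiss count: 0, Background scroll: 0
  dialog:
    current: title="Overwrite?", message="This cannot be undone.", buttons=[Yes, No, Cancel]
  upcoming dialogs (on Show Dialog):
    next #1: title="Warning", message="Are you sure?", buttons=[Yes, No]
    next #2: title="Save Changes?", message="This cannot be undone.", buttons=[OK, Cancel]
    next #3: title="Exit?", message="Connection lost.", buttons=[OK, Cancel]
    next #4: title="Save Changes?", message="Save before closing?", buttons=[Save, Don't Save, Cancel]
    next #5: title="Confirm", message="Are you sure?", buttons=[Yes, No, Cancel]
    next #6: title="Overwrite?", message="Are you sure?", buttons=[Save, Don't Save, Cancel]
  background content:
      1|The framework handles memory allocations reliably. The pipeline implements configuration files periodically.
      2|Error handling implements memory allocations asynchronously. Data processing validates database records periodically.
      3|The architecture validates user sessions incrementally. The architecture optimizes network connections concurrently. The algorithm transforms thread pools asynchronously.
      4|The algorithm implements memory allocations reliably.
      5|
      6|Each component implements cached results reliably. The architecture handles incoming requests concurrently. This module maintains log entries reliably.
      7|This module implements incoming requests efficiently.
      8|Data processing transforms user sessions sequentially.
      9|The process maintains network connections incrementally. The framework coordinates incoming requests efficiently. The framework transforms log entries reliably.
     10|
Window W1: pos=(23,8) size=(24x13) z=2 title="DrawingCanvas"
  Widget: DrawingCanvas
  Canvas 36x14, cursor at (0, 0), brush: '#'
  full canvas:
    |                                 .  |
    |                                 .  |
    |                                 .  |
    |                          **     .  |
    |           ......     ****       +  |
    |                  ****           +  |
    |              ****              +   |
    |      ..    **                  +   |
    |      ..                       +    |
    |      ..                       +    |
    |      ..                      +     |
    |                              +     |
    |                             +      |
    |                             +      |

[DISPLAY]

                  ┃The architecture vali┃         
  ┏━━━━━━━━━━━━━━━━━━━━━━┓───────────┐me┃         
  ┃ DrawingCanvas        ┃verwrite?  │  ┃         
  ┠──────────────────────┨ cannot be │em┃         
  ┃+                     ┃]  No   Can│nt┃         
  ┃                      ┃───────────┘ns┃         
  ┃                      ┃cess maintains┃         
  ┃                      ┃              ┃         
  ┃           ......     ┃              ┃         
  ┃                  ****┃━━━━━━━━━━━━━━┛         
  ┃              ****    ┃                        
  ┃      ..    **        ┃                        
  ┃      ..              ┃                        
  ┗━━━━━━━━━━━━━━━━━━━━━━┛                        
                                                  
                                                  


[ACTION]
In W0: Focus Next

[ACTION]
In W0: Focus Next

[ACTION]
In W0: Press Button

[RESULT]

                  ┃The architecture vali┃         
  ┏━━━━━━━━━━━━━━━━━━━━━━┓orithm impleme┃         
  ┃ DrawingCanvas        ┃              ┃         
  ┠──────────────────────┨mponent implem┃         
  ┃+                     ┃dule implement┃         
  ┃                      ┃ocessing trans┃         
  ┃                      ┃cess maintains┃         
  ┃                      ┃              ┃         
  ┃           ......     ┃              ┃         
  ┃                  ****┃━━━━━━━━━━━━━━┛         
  ┃              ****    ┃                        
  ┃      ..    **        ┃                        
  ┃      ..              ┃                        
  ┗━━━━━━━━━━━━━━━━━━━━━━┛                        
                                                  
                                                  


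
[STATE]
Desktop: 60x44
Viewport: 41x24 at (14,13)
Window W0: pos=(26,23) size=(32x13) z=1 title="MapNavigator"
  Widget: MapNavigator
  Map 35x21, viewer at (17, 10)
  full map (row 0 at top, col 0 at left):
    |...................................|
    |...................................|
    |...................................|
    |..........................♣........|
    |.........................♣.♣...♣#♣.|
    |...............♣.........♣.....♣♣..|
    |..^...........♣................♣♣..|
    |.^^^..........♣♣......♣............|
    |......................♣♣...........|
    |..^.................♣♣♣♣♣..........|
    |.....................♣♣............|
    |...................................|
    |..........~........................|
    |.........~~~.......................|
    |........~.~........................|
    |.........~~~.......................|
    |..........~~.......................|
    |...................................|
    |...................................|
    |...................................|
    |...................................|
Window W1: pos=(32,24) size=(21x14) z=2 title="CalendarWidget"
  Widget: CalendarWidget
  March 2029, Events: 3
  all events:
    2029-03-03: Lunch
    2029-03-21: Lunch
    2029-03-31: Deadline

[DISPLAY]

                                         
                                         
                                         
                                         
                                         
                                         
                                         
                                         
                                         
                                         
            ┏━━━━━━━━━━━━━━━━━━━━━━━━━━━━
            ┃ MapN┏━━━━━━━━━━━━━━━━━━━┓  
            ┠─────┃ CalendarWidget    ┃──
            ┃^....┠───────────────────┨..
            ┃^^...┃     March 2029    ┃..
            ┃.....┃Mo Tu We Th Fr Sa S┃..
            ┃^....┃          1  2  3* ┃..
            ┃.....┃ 5  6  7  8  9 10 1┃..
            ┃.....┃12 13 14 15 16 17 1┃..
            ┃.....┃19 20 21* 22 23 24 ┃..
            ┃.....┃26 27 28 29 30 31* ┃..
            ┃.....┃                   ┃..
            ┗━━━━━┃                   ┃━━
                  ┃                   ┃  


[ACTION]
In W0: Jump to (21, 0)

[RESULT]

                                         
                                         
                                         
                                         
                                         
                                         
                                         
                                         
                                         
                                         
            ┏━━━━━━━━━━━━━━━━━━━━━━━━━━━━
            ┃ MapN┏━━━━━━━━━━━━━━━━━━━┓  
            ┠─────┃ CalendarWidget    ┃──
            ┃     ┠───────────────────┨  
            ┃     ┃     March 2029    ┃  
            ┃     ┃Mo Tu We Th Fr Sa S┃  
            ┃     ┃          1  2  3* ┃  
            ┃.....┃ 5  6  7  8  9 10 1┃..
            ┃.....┃12 13 14 15 16 17 1┃..
            ┃.....┃19 20 21* 22 23 24 ┃..
            ┃.....┃26 27 28 29 30 31* ┃..
            ┃.....┃                   ┃#♣
            ┗━━━━━┃                   ┃━━
                  ┃                   ┃  


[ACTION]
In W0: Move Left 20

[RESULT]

                                         
                                         
                                         
                                         
                                         
                                         
                                         
                                         
                                         
                                         
            ┏━━━━━━━━━━━━━━━━━━━━━━━━━━━━
            ┃ MapN┏━━━━━━━━━━━━━━━━━━━┓  
            ┠─────┃ CalendarWidget    ┃──
            ┃     ┠───────────────────┨  
            ┃     ┃     March 2029    ┃  
            ┃     ┃Mo Tu We Th Fr Sa S┃  
            ┃     ┃          1  2  3* ┃  
            ┃     ┃ 5  6  7  8  9 10 1┃..
            ┃     ┃12 13 14 15 16 17 1┃..
            ┃     ┃19 20 21* 22 23 24 ┃..
            ┃     ┃26 27 28 29 30 31* ┃..
            ┃     ┃                   ┃..
            ┗━━━━━┃                   ┃━━
                  ┃                   ┃  


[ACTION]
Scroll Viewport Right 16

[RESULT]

                                         
                                         
                                         
                                         
                                         
                                         
                                         
                                         
                                         
                                         
       ┏━━━━━━━━━━━━━━━━━━━━━━━━━━━━━━┓  
       ┃ MapN┏━━━━━━━━━━━━━━━━━━━┓    ┃  
       ┠─────┃ CalendarWidget    ┃────┨  
       ┃     ┠───────────────────┨    ┃  
       ┃     ┃     March 2029    ┃    ┃  
       ┃     ┃Mo Tu We Th Fr Sa S┃    ┃  
       ┃     ┃          1  2  3* ┃    ┃  
       ┃     ┃ 5  6  7  8  9 10 1┃....┃  
       ┃     ┃12 13 14 15 16 17 1┃....┃  
       ┃     ┃19 20 21* 22 23 24 ┃....┃  
       ┃     ┃26 27 28 29 30 31* ┃....┃  
       ┃     ┃                   ┃....┃  
       ┗━━━━━┃                   ┃━━━━┛  
             ┃                   ┃       


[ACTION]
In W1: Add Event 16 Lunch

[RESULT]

                                         
                                         
                                         
                                         
                                         
                                         
                                         
                                         
                                         
                                         
       ┏━━━━━━━━━━━━━━━━━━━━━━━━━━━━━━┓  
       ┃ MapN┏━━━━━━━━━━━━━━━━━━━┓    ┃  
       ┠─────┃ CalendarWidget    ┃────┨  
       ┃     ┠───────────────────┨    ┃  
       ┃     ┃     March 2029    ┃    ┃  
       ┃     ┃Mo Tu We Th Fr Sa S┃    ┃  
       ┃     ┃          1  2  3* ┃    ┃  
       ┃     ┃ 5  6  7  8  9 10 1┃....┃  
       ┃     ┃12 13 14 15 16* 17 ┃....┃  
       ┃     ┃19 20 21* 22 23 24 ┃....┃  
       ┃     ┃26 27 28 29 30 31* ┃....┃  
       ┃     ┃                   ┃....┃  
       ┗━━━━━┃                   ┃━━━━┛  
             ┃                   ┃       


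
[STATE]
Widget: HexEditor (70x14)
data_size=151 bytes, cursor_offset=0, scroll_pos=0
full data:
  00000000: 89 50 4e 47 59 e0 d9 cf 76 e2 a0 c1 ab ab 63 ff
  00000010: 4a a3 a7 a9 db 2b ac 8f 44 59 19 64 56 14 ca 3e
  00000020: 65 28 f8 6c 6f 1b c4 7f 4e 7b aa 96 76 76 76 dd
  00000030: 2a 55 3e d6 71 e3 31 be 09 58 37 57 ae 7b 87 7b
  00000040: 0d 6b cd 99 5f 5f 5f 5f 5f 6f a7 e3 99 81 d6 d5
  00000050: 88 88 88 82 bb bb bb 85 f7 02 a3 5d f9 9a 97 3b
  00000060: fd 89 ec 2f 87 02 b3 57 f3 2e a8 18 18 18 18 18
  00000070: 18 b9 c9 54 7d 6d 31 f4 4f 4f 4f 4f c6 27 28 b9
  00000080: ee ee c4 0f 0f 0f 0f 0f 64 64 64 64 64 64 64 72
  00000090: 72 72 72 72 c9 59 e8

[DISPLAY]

00000000  89 50 4e 47 59 e0 d9 cf  76 e2 a0 c1 ab ab 63 ff  |.PNGY...v
00000010  4a a3 a7 a9 db 2b ac 8f  44 59 19 64 56 14 ca 3e  |J....+..D
00000020  65 28 f8 6c 6f 1b c4 7f  4e 7b aa 96 76 76 76 dd  |e(.lo...N
00000030  2a 55 3e d6 71 e3 31 be  09 58 37 57 ae 7b 87 7b  |*U>.q.1..
00000040  0d 6b cd 99 5f 5f 5f 5f  5f 6f a7 e3 99 81 d6 d5  |.k.._____
00000050  88 88 88 82 bb bb bb 85  f7 02 a3 5d f9 9a 97 3b  |.........
00000060  fd 89 ec 2f 87 02 b3 57  f3 2e a8 18 18 18 18 18  |.../...W.
00000070  18 b9 c9 54 7d 6d 31 f4  4f 4f 4f 4f c6 27 28 b9  |...T}m1.O
00000080  ee ee c4 0f 0f 0f 0f 0f  64 64 64 64 64 64 64 72  |........d
00000090  72 72 72 72 c9 59 e8                              |rrrr.Y.  
                                                                      
                                                                      
                                                                      
                                                                      


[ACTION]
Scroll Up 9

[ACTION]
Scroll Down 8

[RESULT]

00000080  ee ee c4 0f 0f 0f 0f 0f  64 64 64 64 64 64 64 72  |........d
00000090  72 72 72 72 c9 59 e8                              |rrrr.Y.  
                                                                      
                                                                      
                                                                      
                                                                      
                                                                      
                                                                      
                                                                      
                                                                      
                                                                      
                                                                      
                                                                      
                                                                      


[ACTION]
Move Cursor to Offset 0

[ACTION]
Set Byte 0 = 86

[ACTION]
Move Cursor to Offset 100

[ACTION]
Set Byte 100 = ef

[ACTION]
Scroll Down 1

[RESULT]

00000090  72 72 72 72 c9 59 e8                              |rrrr.Y.  
                                                                      
                                                                      
                                                                      
                                                                      
                                                                      
                                                                      
                                                                      
                                                                      
                                                                      
                                                                      
                                                                      
                                                                      
                                                                      


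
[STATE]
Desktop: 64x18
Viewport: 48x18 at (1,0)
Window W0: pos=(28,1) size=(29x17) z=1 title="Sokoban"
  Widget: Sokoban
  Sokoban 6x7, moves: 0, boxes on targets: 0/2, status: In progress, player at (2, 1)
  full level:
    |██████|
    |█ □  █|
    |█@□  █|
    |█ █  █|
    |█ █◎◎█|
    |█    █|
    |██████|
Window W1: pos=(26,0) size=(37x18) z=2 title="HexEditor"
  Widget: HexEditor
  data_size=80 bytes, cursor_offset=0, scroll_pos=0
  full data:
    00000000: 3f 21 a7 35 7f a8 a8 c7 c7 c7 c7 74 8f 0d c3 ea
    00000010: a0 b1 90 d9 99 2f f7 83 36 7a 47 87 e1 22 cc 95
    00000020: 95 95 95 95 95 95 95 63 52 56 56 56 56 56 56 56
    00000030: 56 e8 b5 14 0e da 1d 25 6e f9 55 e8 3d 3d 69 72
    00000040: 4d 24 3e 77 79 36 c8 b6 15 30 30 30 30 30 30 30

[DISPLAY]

                         ┏━━━━━━━━━━━━━━━━━━━━━━
                         ┃ HexEditor            
                         ┠──────────────────────
                         ┃00000000  3F 21 a7 35 
                         ┃00000010  a0 b1 90 d9 
                         ┃00000020  95 95 95 95 
                         ┃00000030  56 e8 b5 14 
                         ┃00000040  4d 24 3e 77 
                         ┃                      
                         ┃                      
                         ┃                      
                         ┃                      
                         ┃                      
                         ┃                      
                         ┃                      
                         ┃                      
                         ┃                      
                         ┗━━━━━━━━━━━━━━━━━━━━━━


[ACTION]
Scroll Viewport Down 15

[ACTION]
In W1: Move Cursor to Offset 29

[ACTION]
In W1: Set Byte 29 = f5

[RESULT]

                         ┏━━━━━━━━━━━━━━━━━━━━━━
                         ┃ HexEditor            
                         ┠──────────────────────
                         ┃00000000  3f 21 a7 35 
                         ┃00000010  a0 b1 90 d9 
                         ┃00000020  95 95 95 95 
                         ┃00000030  56 e8 b5 14 
                         ┃00000040  4d 24 3e 77 
                         ┃                      
                         ┃                      
                         ┃                      
                         ┃                      
                         ┃                      
                         ┃                      
                         ┃                      
                         ┃                      
                         ┃                      
                         ┗━━━━━━━━━━━━━━━━━━━━━━


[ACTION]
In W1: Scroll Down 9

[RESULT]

                         ┏━━━━━━━━━━━━━━━━━━━━━━
                         ┃ HexEditor            
                         ┠──────────────────────
                         ┃00000040  4d 24 3e 77 
                         ┃                      
                         ┃                      
                         ┃                      
                         ┃                      
                         ┃                      
                         ┃                      
                         ┃                      
                         ┃                      
                         ┃                      
                         ┃                      
                         ┃                      
                         ┃                      
                         ┃                      
                         ┗━━━━━━━━━━━━━━━━━━━━━━


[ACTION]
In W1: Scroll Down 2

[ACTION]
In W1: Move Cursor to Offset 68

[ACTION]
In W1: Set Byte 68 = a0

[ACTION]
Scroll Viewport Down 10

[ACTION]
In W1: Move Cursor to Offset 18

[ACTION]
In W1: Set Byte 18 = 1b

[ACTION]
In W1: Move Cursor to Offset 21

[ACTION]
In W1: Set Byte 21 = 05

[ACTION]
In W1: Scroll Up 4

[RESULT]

                         ┏━━━━━━━━━━━━━━━━━━━━━━
                         ┃ HexEditor            
                         ┠──────────────────────
                         ┃00000000  3f 21 a7 35 
                         ┃00000010  a0 b1 1b d9 
                         ┃00000020  95 95 95 95 
                         ┃00000030  56 e8 b5 14 
                         ┃00000040  4d 24 3e 77 
                         ┃                      
                         ┃                      
                         ┃                      
                         ┃                      
                         ┃                      
                         ┃                      
                         ┃                      
                         ┃                      
                         ┃                      
                         ┗━━━━━━━━━━━━━━━━━━━━━━


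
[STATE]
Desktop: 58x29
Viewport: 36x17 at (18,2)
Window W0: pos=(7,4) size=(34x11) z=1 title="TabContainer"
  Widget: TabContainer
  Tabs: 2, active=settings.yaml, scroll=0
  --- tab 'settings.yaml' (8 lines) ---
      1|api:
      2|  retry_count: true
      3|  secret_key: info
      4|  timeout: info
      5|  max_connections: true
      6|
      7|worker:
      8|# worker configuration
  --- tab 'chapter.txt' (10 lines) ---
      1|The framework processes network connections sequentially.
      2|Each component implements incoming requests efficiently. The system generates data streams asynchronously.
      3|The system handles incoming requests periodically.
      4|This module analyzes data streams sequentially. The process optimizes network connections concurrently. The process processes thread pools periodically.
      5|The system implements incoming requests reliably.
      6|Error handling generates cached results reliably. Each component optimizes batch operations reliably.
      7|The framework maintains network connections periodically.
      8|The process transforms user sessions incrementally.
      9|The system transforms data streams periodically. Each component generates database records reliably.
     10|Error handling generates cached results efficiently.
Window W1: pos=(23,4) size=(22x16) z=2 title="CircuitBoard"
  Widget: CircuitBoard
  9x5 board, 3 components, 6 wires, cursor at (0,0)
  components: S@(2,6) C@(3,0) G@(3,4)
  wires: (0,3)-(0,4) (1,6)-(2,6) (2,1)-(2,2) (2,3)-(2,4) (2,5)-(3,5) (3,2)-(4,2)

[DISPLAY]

                                    
                                    
━━━━━┏━━━━━━━━━━━━━━━━━━━━┓         
ner  ┃ CircuitBoard       ┃         
─────┠────────────────────┨         
yaml]┃   0 1 2 3 4 5 6 7 8┃         
─────┃0  [.]          · ─ ┃         
     ┃                    ┃         
unt: ┃1                   ┃         
ey: i┃                    ┃         
 info┃2       · ─ ·   · ─ ┃         
ectio┃                    ┃         
━━━━━┃3   C       ·       ┃         
     ┃            │       ┃         
     ┃4           ·       ┃         
     ┃Cursor: (0,0)       ┃         
     ┃                    ┃         


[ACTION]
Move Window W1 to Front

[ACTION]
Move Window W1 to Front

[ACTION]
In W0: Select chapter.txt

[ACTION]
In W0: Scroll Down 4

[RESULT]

                                    
                                    
━━━━━┏━━━━━━━━━━━━━━━━━━━━┓         
ner  ┃ CircuitBoard       ┃         
─────┠────────────────────┨         
yaml ┃   0 1 2 3 4 5 6 7 8┃         
─────┃0  [.]          · ─ ┃         
 impl┃                    ┃         
ling ┃1                   ┃         
ork m┃                    ┃         
s tra┃2       · ─ ·   · ─ ┃         
 tran┃                    ┃         
━━━━━┃3   C       ·       ┃         
     ┃            │       ┃         
     ┃4           ·       ┃         
     ┃Cursor: (0,0)       ┃         
     ┃                    ┃         


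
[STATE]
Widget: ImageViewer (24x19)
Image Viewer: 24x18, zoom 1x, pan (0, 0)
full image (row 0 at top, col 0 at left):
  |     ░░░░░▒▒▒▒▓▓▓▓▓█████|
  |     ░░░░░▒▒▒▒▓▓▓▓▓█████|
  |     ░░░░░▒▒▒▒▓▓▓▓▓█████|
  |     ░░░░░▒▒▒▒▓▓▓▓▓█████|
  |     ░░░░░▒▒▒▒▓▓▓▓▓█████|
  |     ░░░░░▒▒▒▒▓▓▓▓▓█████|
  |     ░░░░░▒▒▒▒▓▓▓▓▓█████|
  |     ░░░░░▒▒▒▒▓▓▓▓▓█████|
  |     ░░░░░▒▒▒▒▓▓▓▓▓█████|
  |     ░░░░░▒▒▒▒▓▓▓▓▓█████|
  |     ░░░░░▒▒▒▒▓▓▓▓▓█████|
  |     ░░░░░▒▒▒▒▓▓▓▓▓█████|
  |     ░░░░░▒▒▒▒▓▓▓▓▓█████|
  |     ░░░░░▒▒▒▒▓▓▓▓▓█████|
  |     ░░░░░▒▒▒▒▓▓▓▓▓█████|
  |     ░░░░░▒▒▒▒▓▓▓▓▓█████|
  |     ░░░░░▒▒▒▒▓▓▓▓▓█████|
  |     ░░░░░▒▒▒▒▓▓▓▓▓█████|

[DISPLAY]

     ░░░░░▒▒▒▒▓▓▓▓▓█████
     ░░░░░▒▒▒▒▓▓▓▓▓█████
     ░░░░░▒▒▒▒▓▓▓▓▓█████
     ░░░░░▒▒▒▒▓▓▓▓▓█████
     ░░░░░▒▒▒▒▓▓▓▓▓█████
     ░░░░░▒▒▒▒▓▓▓▓▓█████
     ░░░░░▒▒▒▒▓▓▓▓▓█████
     ░░░░░▒▒▒▒▓▓▓▓▓█████
     ░░░░░▒▒▒▒▓▓▓▓▓█████
     ░░░░░▒▒▒▒▓▓▓▓▓█████
     ░░░░░▒▒▒▒▓▓▓▓▓█████
     ░░░░░▒▒▒▒▓▓▓▓▓█████
     ░░░░░▒▒▒▒▓▓▓▓▓█████
     ░░░░░▒▒▒▒▓▓▓▓▓█████
     ░░░░░▒▒▒▒▓▓▓▓▓█████
     ░░░░░▒▒▒▒▓▓▓▓▓█████
     ░░░░░▒▒▒▒▓▓▓▓▓█████
     ░░░░░▒▒▒▒▓▓▓▓▓█████
                        


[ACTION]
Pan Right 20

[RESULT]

████                    
████                    
████                    
████                    
████                    
████                    
████                    
████                    
████                    
████                    
████                    
████                    
████                    
████                    
████                    
████                    
████                    
████                    
                        


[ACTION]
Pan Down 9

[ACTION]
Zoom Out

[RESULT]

████                    
████                    
████                    
████                    
████                    
████                    
████                    
████                    
████                    
                        
                        
                        
                        
                        
                        
                        
                        
                        
                        


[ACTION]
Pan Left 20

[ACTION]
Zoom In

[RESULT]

          ░░░░░░░░░░▒▒▒▒
          ░░░░░░░░░░▒▒▒▒
          ░░░░░░░░░░▒▒▒▒
          ░░░░░░░░░░▒▒▒▒
          ░░░░░░░░░░▒▒▒▒
          ░░░░░░░░░░▒▒▒▒
          ░░░░░░░░░░▒▒▒▒
          ░░░░░░░░░░▒▒▒▒
          ░░░░░░░░░░▒▒▒▒
          ░░░░░░░░░░▒▒▒▒
          ░░░░░░░░░░▒▒▒▒
          ░░░░░░░░░░▒▒▒▒
          ░░░░░░░░░░▒▒▒▒
          ░░░░░░░░░░▒▒▒▒
          ░░░░░░░░░░▒▒▒▒
          ░░░░░░░░░░▒▒▒▒
          ░░░░░░░░░░▒▒▒▒
          ░░░░░░░░░░▒▒▒▒
          ░░░░░░░░░░▒▒▒▒


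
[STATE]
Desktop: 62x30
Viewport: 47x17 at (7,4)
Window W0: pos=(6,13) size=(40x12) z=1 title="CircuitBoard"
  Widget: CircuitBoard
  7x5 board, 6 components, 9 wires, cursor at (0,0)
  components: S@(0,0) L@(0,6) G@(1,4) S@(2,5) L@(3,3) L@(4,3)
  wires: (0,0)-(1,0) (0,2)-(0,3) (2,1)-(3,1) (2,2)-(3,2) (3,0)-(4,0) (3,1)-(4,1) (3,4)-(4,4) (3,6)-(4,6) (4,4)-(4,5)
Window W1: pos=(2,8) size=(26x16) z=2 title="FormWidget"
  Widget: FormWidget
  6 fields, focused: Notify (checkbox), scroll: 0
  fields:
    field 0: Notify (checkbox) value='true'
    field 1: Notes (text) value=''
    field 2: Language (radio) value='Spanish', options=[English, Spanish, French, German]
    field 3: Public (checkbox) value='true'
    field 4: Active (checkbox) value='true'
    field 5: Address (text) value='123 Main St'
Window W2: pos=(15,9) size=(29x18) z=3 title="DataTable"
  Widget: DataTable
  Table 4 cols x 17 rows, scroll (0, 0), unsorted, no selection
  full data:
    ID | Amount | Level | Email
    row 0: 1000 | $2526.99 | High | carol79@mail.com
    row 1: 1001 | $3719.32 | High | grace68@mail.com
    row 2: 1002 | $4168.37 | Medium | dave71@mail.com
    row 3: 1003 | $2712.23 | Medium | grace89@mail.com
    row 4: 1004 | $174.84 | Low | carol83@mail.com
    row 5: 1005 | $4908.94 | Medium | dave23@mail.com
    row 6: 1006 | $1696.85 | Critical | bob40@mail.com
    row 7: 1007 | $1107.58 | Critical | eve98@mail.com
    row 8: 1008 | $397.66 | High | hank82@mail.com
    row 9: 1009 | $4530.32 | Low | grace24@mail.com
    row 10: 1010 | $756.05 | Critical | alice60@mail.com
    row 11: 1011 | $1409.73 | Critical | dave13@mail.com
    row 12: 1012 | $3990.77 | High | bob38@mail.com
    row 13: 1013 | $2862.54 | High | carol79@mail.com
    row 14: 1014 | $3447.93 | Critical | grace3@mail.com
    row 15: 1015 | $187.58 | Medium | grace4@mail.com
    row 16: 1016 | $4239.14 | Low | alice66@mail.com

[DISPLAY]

                                               
                                               
                                               
                                               
━━━━━━━━━━━━━━━━━━━━┓                          
mWidget ┏━━━━━━━━━━━━━━━━━━━━━━━━━━━┓          
────────┃ DataTable                 ┃          
tify:   ┠───────────────────────────┨          
tes:    ┃ID  │Amount  │Level   │Emai┃          
nguage: ┃────┼────────┼────────┼────┃━┓        
blic:   ┃1000│$2526.99│High    │caro┃ ┃        
tive:   ┃1001│$3719.32│High    │grac┃─┨        
dress:  ┃1002│$4168.37│Medium  │dave┃ ┃        
        ┃1003│$2712.23│Medium  │grac┃ ┃        
        ┃1004│$174.84 │Low     │caro┃ ┃        
        ┃1005│$4908.94│Medium  │dave┃ ┃        
        ┃1006│$1696.85│Critical│bob4┃ ┃        


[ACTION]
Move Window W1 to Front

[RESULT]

                                               
                                               
                                               
                                               
━━━━━━━━━━━━━━━━━━━━┓                          
mWidget             ┃━━━━━━━━━━━━━━━┓          
────────────────────┨               ┃          
tify:     [x]       ┃───────────────┨          
tes:      [        ]┃ │Level   │Emai┃          
nguage:   ( ) Englis┃─┼────────┼────┃━┓        
blic:     [x]       ┃9│High    │caro┃ ┃        
tive:     [x]       ┃2│High    │grac┃─┨        
dress:    [123 Main]┃7│Medium  │dave┃ ┃        
                    ┃3│Medium  │grac┃ ┃        
                    ┃ │Low     │caro┃ ┃        
                    ┃4│Medium  │dave┃ ┃        
                    ┃5│Critical│bob4┃ ┃        


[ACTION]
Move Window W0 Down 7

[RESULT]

                                               
                                               
                                               
                                               
━━━━━━━━━━━━━━━━━━━━┓                          
mWidget             ┃━━━━━━━━━━━━━━━┓          
────────────────────┨               ┃          
tify:     [x]       ┃───────────────┨          
tes:      [        ]┃ │Level   │Emai┃          
nguage:   ( ) Englis┃─┼────────┼────┃          
blic:     [x]       ┃9│High    │caro┃          
tive:     [x]       ┃2│High    │grac┃          
dress:    [123 Main]┃7│Medium  │dave┃          
                    ┃3│Medium  │grac┃          
                    ┃ │Low     │caro┃━┓        
                    ┃4│Medium  │dave┃ ┃        
                    ┃5│Critical│bob4┃─┨        


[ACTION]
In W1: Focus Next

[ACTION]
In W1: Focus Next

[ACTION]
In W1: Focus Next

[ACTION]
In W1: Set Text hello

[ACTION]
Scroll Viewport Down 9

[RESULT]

nguage:   ( ) Englis┃─┼────────┼────┃          
blic:     [x]       ┃9│High    │caro┃          
tive:     [x]       ┃2│High    │grac┃          
dress:    [123 Main]┃7│Medium  │dave┃          
                    ┃3│Medium  │grac┃          
                    ┃ │Low     │caro┃━┓        
                    ┃4│Medium  │dave┃ ┃        
                    ┃5│Critical│bob4┃─┨        
                    ┃8│Critical│eve9┃ ┃        
                    ┃ │High    │hank┃ ┃        
━━━━━━━━━━━━━━━━━━━━┛2│Low     │grac┃ ┃        
1   ·   ┃1010│$756.05 │Critical│alic┃ ┃        
        ┃1011│$1409.73│Critical│dave┃ ┃        
2       ┗━━━━━━━━━━━━━━━━━━━━━━━━━━━┛ ┃        
        │   │                         ┃        
3   ·   ·   ·   L   ·       ·         ┃        
━━━━━━━━━━━━━━━━━━━━━━━━━━━━━━━━━━━━━━┛        
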